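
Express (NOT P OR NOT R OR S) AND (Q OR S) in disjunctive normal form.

(NOT P OR NOT R OR S) AND (Q OR S)
= (NOT P AND Q) OR (NOT P AND S) OR (NOT R AND Q) OR (NOT R AND S) OR (S AND Q) OR (S AND S)   (distribute AND over OR)
= (NOT P AND Q) OR (NOT R AND Q) OR S   (simplify)

(NOT P AND Q) OR (NOT R AND Q) OR S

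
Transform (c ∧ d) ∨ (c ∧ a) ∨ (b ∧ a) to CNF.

(c ∨ b) ∧ (c ∨ a) ∧ (d ∨ a)

(c ∧ d) ∨ (c ∧ a) ∨ (b ∧ a)
⇔ (c ∨ c ∨ b) ∧ (c ∨ c ∨ a) ∧ (c ∨ a ∨ b) ∧ (c ∨ a ∨ a) ∧ (d ∨ c ∨ b) ∧ (d ∨ c ∨ a) ∧ (d ∨ a ∨ b) ∧ (d ∨ a ∨ a)   — distribute ∨ over ∧
⇔ (c ∨ b) ∧ (c ∨ a) ∧ (d ∨ a)   — simplify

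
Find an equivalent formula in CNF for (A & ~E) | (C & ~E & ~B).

(A & ~E) | (C & ~E & ~B)
= (A | C) & (A | ~E) & (A | ~B) & (~E | C) & (~E | ~E) & (~E | ~B)
= (A | C) & (A | ~B) & ~E

(A | C) & (A | ~B) & ~E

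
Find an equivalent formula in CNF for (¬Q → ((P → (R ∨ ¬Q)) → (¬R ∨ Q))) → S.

(¬Q ∨ S) ∧ (R ∨ S)

(¬Q → ((P → (R ∨ ¬Q)) → (¬R ∨ Q))) → S
⇔ ¬(¬Q → ((P → (R ∨ ¬Q)) → (¬R ∨ Q))) ∨ S   — eliminate →
⇔ ¬(¬¬Q ∨ ((P → (R ∨ ¬Q)) → (¬R ∨ Q))) ∨ S   — eliminate →
⇔ ¬(¬¬Q ∨ ¬(P → (R ∨ ¬Q)) ∨ ¬R ∨ Q) ∨ S   — eliminate →
⇔ ¬(¬¬Q ∨ ¬(¬P ∨ R ∨ ¬Q) ∨ ¬R ∨ Q) ∨ S   — eliminate →
⇔ (¬¬¬Q ∧ ¬¬(¬P ∨ R ∨ ¬Q) ∧ ¬¬R ∧ ¬Q) ∨ S   — De Morgan
⇔ (¬Q ∧ ¬¬(¬P ∨ R ∨ ¬Q) ∧ ¬¬R ∧ ¬Q) ∨ S   — double negation
⇔ (¬Q ∧ (¬P ∨ R ∨ ¬Q) ∧ ¬¬R ∧ ¬Q) ∨ S   — double negation
⇔ (¬Q ∧ (¬P ∨ R ∨ ¬Q) ∧ R ∧ ¬Q) ∨ S   — double negation
⇔ (¬Q ∨ S) ∧ (¬P ∨ R ∨ ¬Q ∨ S) ∧ (R ∨ S) ∧ (¬Q ∨ S)   — distribute ∨ over ∧
⇔ (¬Q ∨ S) ∧ (R ∨ S)   — simplify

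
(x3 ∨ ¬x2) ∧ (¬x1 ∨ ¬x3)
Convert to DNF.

(x3 ∨ ¬x2) ∧ (¬x1 ∨ ¬x3)
= x3 ∧ ¬x1 ∨ x3 ∧ ¬x3 ∨ ¬x2 ∧ ¬x1 ∨ ¬x2 ∧ ¬x3   (distribute ∧ over ∨)
= x3 ∧ ¬x1 ∨ ¬x2 ∧ ¬x1 ∨ ¬x2 ∧ ¬x3   (simplify)

x3 ∧ ¬x1 ∨ ¬x2 ∧ ¬x1 ∨ ¬x2 ∧ ¬x3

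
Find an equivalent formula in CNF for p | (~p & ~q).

p | ~q

p | (~p & ~q)
⇔ (p | ~p) & (p | ~q)
⇔ p | ~q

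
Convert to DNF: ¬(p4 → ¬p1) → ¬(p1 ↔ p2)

¬p4 ∨ ¬p1 ∨ (p1 ∧ ¬p2)

¬(p4 → ¬p1) → ¬(p1 ↔ p2)
≡ ¬¬(p4 → ¬p1) ∨ ¬(p1 ↔ p2)
≡ ¬¬(¬p4 ∨ ¬p1) ∨ ¬(p1 ↔ p2)
≡ ¬¬(¬p4 ∨ ¬p1) ∨ ¬((p1 → p2) ∧ (p2 → p1))
≡ ¬¬(¬p4 ∨ ¬p1) ∨ ¬((¬p1 ∨ p2) ∧ (p2 → p1))
≡ ¬¬(¬p4 ∨ ¬p1) ∨ ¬((¬p1 ∨ p2) ∧ (¬p2 ∨ p1))
≡ ¬p4 ∨ ¬p1 ∨ ¬((¬p1 ∨ p2) ∧ (¬p2 ∨ p1))
≡ ¬p4 ∨ ¬p1 ∨ ¬(¬p1 ∨ p2) ∨ ¬(¬p2 ∨ p1)
≡ ¬p4 ∨ ¬p1 ∨ (¬¬p1 ∧ ¬p2) ∨ ¬(¬p2 ∨ p1)
≡ ¬p4 ∨ ¬p1 ∨ (p1 ∧ ¬p2) ∨ ¬(¬p2 ∨ p1)
≡ ¬p4 ∨ ¬p1 ∨ (p1 ∧ ¬p2) ∨ (¬¬p2 ∧ ¬p1)
≡ ¬p4 ∨ ¬p1 ∨ (p1 ∧ ¬p2) ∨ (p2 ∧ ¬p1)
≡ ¬p4 ∨ ¬p1 ∨ (p1 ∧ ¬p2)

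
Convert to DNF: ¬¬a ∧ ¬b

a ∧ ¬b

¬¬a ∧ ¬b
= a ∧ ¬b   [double negation]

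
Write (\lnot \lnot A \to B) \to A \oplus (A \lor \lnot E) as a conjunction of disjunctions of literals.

(\lnot \lnot A \to B) \to A \oplus (A \lor \lnot E)
= \lnot (\lnot \lnot A \to B) \lor (A \oplus (A \lor \lnot E))   [eliminate \to]
= \lnot (\lnot \lnot \lnot A \lor B) \lor (A \oplus (A \lor \lnot E))   [eliminate \to]
= \lnot (\lnot \lnot \lnot A \lor B) \lor (A \lor A \lor \lnot E) \land \lnot (A \land (A \lor \lnot E))   [expand \oplus]
= \lnot \lnot \lnot \lnot A \land \lnot B \lor (A \lor A \lor \lnot E) \land \lnot (A \land (A \lor \lnot E))   [De Morgan]
= \lnot \lnot A \land \lnot B \lor (A \lor A \lor \lnot E) \land \lnot (A \land (A \lor \lnot E))   [double negation]
= A \land \lnot B \lor (A \lor A \lor \lnot E) \land \lnot (A \land (A \lor \lnot E))   [double negation]
= A \land \lnot B \lor (A \lor A \lor \lnot E) \land (\lnot A \lor \lnot (A \lor \lnot E))   [De Morgan]
= A \land \lnot B \lor (A \lor A \lor \lnot E) \land (\lnot A \lor \lnot A \land \lnot \lnot E)   [De Morgan]
= A \land \lnot B \lor (A \lor A \lor \lnot E) \land (\lnot A \lor \lnot A \land E)   [double negation]
= (A \lor A \lor A \lor \lnot E) \land (A \lor \lnot A \lor \lnot A) \land (A \lor \lnot A \lor E) \land (\lnot B \lor A \lor A \lor \lnot E) \land (\lnot B \lor \lnot A \lor \lnot A) \land (\lnot B \lor \lnot A \lor E)   [distribute \lor over \land]
= (A \lor \lnot E) \land (\lnot B \lor \lnot A)   [simplify]

(A \lor \lnot E) \land (\lnot B \lor \lnot A)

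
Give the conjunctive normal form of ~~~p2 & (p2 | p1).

~p2 & (p2 | p1)

~~~p2 & (p2 | p1)
⇔ ~p2 & (p2 | p1)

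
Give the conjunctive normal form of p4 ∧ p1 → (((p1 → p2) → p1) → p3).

¬p4 ∨ ¬p1 ∨ p3

p4 ∧ p1 → (((p1 → p2) → p1) → p3)
≡ ¬(p4 ∧ p1) ∨ (((p1 → p2) → p1) → p3)   (eliminate →)
≡ ¬(p4 ∧ p1) ∨ ¬((p1 → p2) → p1) ∨ p3   (eliminate →)
≡ ¬(p4 ∧ p1) ∨ ¬(¬(p1 → p2) ∨ p1) ∨ p3   (eliminate →)
≡ ¬(p4 ∧ p1) ∨ ¬(¬(¬p1 ∨ p2) ∨ p1) ∨ p3   (eliminate →)
≡ ¬p4 ∨ ¬p1 ∨ ¬(¬(¬p1 ∨ p2) ∨ p1) ∨ p3   (De Morgan)
≡ ¬p4 ∨ ¬p1 ∨ ¬¬(¬p1 ∨ p2) ∧ ¬p1 ∨ p3   (De Morgan)
≡ ¬p4 ∨ ¬p1 ∨ (¬p1 ∨ p2) ∧ ¬p1 ∨ p3   (double negation)
≡ (¬p4 ∨ ¬p1 ∨ ¬p1 ∨ p2 ∨ p3) ∧ (¬p4 ∨ ¬p1 ∨ ¬p1 ∨ p3)   (distribute ∨ over ∧)
≡ ¬p4 ∨ ¬p1 ∨ p3   (simplify)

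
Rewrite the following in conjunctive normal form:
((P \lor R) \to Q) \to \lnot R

\lnot Q \lor \lnot R

((P \lor R) \to Q) \to \lnot R
≡ \lnot ((P \lor R) \to Q) \lor \lnot R   [eliminate \to]
≡ \lnot (\lnot (P \lor R) \lor Q) \lor \lnot R   [eliminate \to]
≡ (\lnot \lnot (P \lor R) \land \lnot Q) \lor \lnot R   [De Morgan]
≡ ((P \lor R) \land \lnot Q) \lor \lnot R   [double negation]
≡ (P \lor R \lor \lnot R) \land (\lnot Q \lor \lnot R)   [distribute \lor over \land]
≡ \lnot Q \lor \lnot R   [simplify]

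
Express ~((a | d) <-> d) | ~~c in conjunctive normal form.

(a | d | c) & (~d | c)

~((a | d) <-> d) | ~~c
≡ ~(((a | d) -> d) & (d -> (a | d))) | ~~c   [eliminate <->]
≡ ~((~(a | d) | d) & (d -> (a | d))) | ~~c   [eliminate ->]
≡ ~((~(a | d) | d) & (~d | a | d)) | ~~c   [eliminate ->]
≡ ~(~(a | d) | d) | ~(~d | a | d) | ~~c   [De Morgan]
≡ (~~(a | d) & ~d) | ~(~d | a | d) | ~~c   [De Morgan]
≡ ((a | d) & ~d) | ~(~d | a | d) | ~~c   [double negation]
≡ ((a | d) & ~d) | (~~d & ~a & ~d) | ~~c   [De Morgan]
≡ ((a | d) & ~d) | (d & ~a & ~d) | ~~c   [double negation]
≡ ((a | d) & ~d) | (d & ~a & ~d) | c   [double negation]
≡ (a | d | d | c) & (a | d | ~a | c) & (a | d | ~d | c) & (~d | d | c) & (~d | ~a | c) & (~d | ~d | c)   [distribute | over &]
≡ (a | d | c) & (~d | c)   [simplify]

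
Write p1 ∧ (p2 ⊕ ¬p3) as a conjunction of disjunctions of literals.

p1 ∧ (p2 ∨ ¬p3) ∧ (¬p2 ∨ p3)

p1 ∧ (p2 ⊕ ¬p3)
= p1 ∧ (p2 ∨ ¬p3) ∧ ¬(p2 ∧ ¬p3)   [expand ⊕]
= p1 ∧ (p2 ∨ ¬p3) ∧ (¬p2 ∨ ¬¬p3)   [De Morgan]
= p1 ∧ (p2 ∨ ¬p3) ∧ (¬p2 ∨ p3)   [double negation]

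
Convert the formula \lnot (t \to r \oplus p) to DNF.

t \land \lnot r \land \lnot p \lor t \land p \land r

\lnot (t \to r \oplus p)
= \lnot (\lnot t \lor (r \oplus p))   (eliminate \to)
= \lnot (\lnot t \lor r \land \lnot p \lor \lnot r \land p)   (expand \oplus)
= \lnot \lnot t \land \lnot (r \land \lnot p) \land \lnot (\lnot r \land p)   (De Morgan)
= t \land \lnot (r \land \lnot p) \land \lnot (\lnot r \land p)   (double negation)
= t \land (\lnot r \lor \lnot \lnot p) \land \lnot (\lnot r \land p)   (De Morgan)
= t \land (\lnot r \lor p) \land \lnot (\lnot r \land p)   (double negation)
= t \land (\lnot r \lor p) \land (\lnot \lnot r \lor \lnot p)   (De Morgan)
= t \land (\lnot r \lor p) \land (r \lor \lnot p)   (double negation)
= t \land \lnot r \land r \lor t \land \lnot r \land \lnot p \lor t \land p \land r \lor t \land p \land \lnot p   (distribute \land over \lor)
= t \land \lnot r \land \lnot p \lor t \land p \land r   (simplify)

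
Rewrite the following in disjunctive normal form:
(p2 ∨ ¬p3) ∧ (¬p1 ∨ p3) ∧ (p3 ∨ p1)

(p2 ∨ ¬p3) ∧ (¬p1 ∨ p3) ∧ (p3 ∨ p1)
⇔ (p2 ∧ ¬p1 ∧ p3) ∨ (p2 ∧ ¬p1 ∧ p1) ∨ (p2 ∧ p3 ∧ p3) ∨ (p2 ∧ p3 ∧ p1) ∨ (¬p3 ∧ ¬p1 ∧ p3) ∨ (¬p3 ∧ ¬p1 ∧ p1) ∨ (¬p3 ∧ p3 ∧ p3) ∨ (¬p3 ∧ p3 ∧ p1)   [distribute ∧ over ∨]
⇔ p2 ∧ p3   [simplify]

p2 ∧ p3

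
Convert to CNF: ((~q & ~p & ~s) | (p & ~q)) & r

~q & (~s | p) & r

((~q & ~p & ~s) | (p & ~q)) & r
≡ (~q | p) & (~q | ~q) & (~p | p) & (~p | ~q) & (~s | p) & (~s | ~q) & r
≡ ~q & (~s | p) & r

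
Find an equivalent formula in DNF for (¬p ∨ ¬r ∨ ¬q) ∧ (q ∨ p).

(¬p ∧ q) ∨ (¬r ∧ q) ∨ (¬r ∧ p) ∨ (¬q ∧ p)

(¬p ∨ ¬r ∨ ¬q) ∧ (q ∨ p)
≡ (¬p ∧ q) ∨ (¬p ∧ p) ∨ (¬r ∧ q) ∨ (¬r ∧ p) ∨ (¬q ∧ q) ∨ (¬q ∧ p)
≡ (¬p ∧ q) ∨ (¬r ∧ q) ∨ (¬r ∧ p) ∨ (¬q ∧ p)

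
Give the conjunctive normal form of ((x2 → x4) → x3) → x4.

(¬x2 ∨ x4) ∧ (¬x3 ∨ x4)

((x2 → x4) → x3) → x4
≡ ¬((x2 → x4) → x3) ∨ x4   [eliminate →]
≡ ¬(¬(x2 → x4) ∨ x3) ∨ x4   [eliminate →]
≡ ¬(¬(¬x2 ∨ x4) ∨ x3) ∨ x4   [eliminate →]
≡ ¬¬(¬x2 ∨ x4) ∧ ¬x3 ∨ x4   [De Morgan]
≡ (¬x2 ∨ x4) ∧ ¬x3 ∨ x4   [double negation]
≡ (¬x2 ∨ x4 ∨ x4) ∧ (¬x3 ∨ x4)   [distribute ∨ over ∧]
≡ (¬x2 ∨ x4) ∧ (¬x3 ∨ x4)   [simplify]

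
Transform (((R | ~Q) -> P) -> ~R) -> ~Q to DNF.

(P & R) | ~Q

(((R | ~Q) -> P) -> ~R) -> ~Q
≡ ~(((R | ~Q) -> P) -> ~R) | ~Q   (eliminate ->)
≡ ~(~((R | ~Q) -> P) | ~R) | ~Q   (eliminate ->)
≡ ~(~(~(R | ~Q) | P) | ~R) | ~Q   (eliminate ->)
≡ (~~(~(R | ~Q) | P) & ~~R) | ~Q   (De Morgan)
≡ ((~(R | ~Q) | P) & ~~R) | ~Q   (double negation)
≡ (((~R & ~~Q) | P) & ~~R) | ~Q   (De Morgan)
≡ (((~R & Q) | P) & ~~R) | ~Q   (double negation)
≡ (((~R & Q) | P) & R) | ~Q   (double negation)
≡ (~R & Q & R) | (P & R) | ~Q   (distribute & over |)
≡ (P & R) | ~Q   (simplify)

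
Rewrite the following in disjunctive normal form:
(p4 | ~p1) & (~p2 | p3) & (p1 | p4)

(p4 & ~p2) | (p4 & p3)

(p4 | ~p1) & (~p2 | p3) & (p1 | p4)
≡ (p4 & ~p2 & p1) | (p4 & ~p2 & p4) | (p4 & p3 & p1) | (p4 & p3 & p4) | (~p1 & ~p2 & p1) | (~p1 & ~p2 & p4) | (~p1 & p3 & p1) | (~p1 & p3 & p4)   [distribute & over |]
≡ (p4 & ~p2) | (p4 & p3)   [simplify]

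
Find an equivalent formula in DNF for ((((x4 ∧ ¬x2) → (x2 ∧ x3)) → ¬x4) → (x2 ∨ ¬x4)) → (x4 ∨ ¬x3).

x4 ∨ ¬x3

((((x4 ∧ ¬x2) → (x2 ∧ x3)) → ¬x4) → (x2 ∨ ¬x4)) → (x4 ∨ ¬x3)
⇔ ¬((((x4 ∧ ¬x2) → (x2 ∧ x3)) → ¬x4) → (x2 ∨ ¬x4)) ∨ x4 ∨ ¬x3   [eliminate →]
⇔ ¬(¬(((x4 ∧ ¬x2) → (x2 ∧ x3)) → ¬x4) ∨ x2 ∨ ¬x4) ∨ x4 ∨ ¬x3   [eliminate →]
⇔ ¬(¬(¬((x4 ∧ ¬x2) → (x2 ∧ x3)) ∨ ¬x4) ∨ x2 ∨ ¬x4) ∨ x4 ∨ ¬x3   [eliminate →]
⇔ ¬(¬(¬(¬(x4 ∧ ¬x2) ∨ (x2 ∧ x3)) ∨ ¬x4) ∨ x2 ∨ ¬x4) ∨ x4 ∨ ¬x3   [eliminate →]
⇔ (¬¬(¬(¬(x4 ∧ ¬x2) ∨ (x2 ∧ x3)) ∨ ¬x4) ∧ ¬x2 ∧ ¬¬x4) ∨ x4 ∨ ¬x3   [De Morgan]
⇔ ((¬(¬(x4 ∧ ¬x2) ∨ (x2 ∧ x3)) ∨ ¬x4) ∧ ¬x2 ∧ ¬¬x4) ∨ x4 ∨ ¬x3   [double negation]
⇔ (((¬¬(x4 ∧ ¬x2) ∧ ¬(x2 ∧ x3)) ∨ ¬x4) ∧ ¬x2 ∧ ¬¬x4) ∨ x4 ∨ ¬x3   [De Morgan]
⇔ (((x4 ∧ ¬x2 ∧ ¬(x2 ∧ x3)) ∨ ¬x4) ∧ ¬x2 ∧ ¬¬x4) ∨ x4 ∨ ¬x3   [double negation]
⇔ (((x4 ∧ ¬x2 ∧ (¬x2 ∨ ¬x3)) ∨ ¬x4) ∧ ¬x2 ∧ ¬¬x4) ∨ x4 ∨ ¬x3   [De Morgan]
⇔ (((x4 ∧ ¬x2 ∧ (¬x2 ∨ ¬x3)) ∨ ¬x4) ∧ ¬x2 ∧ x4) ∨ x4 ∨ ¬x3   [double negation]
⇔ (x4 ∧ ¬x2 ∧ ¬x2 ∧ ¬x2 ∧ x4) ∨ (x4 ∧ ¬x2 ∧ ¬x3 ∧ ¬x2 ∧ x4) ∨ (¬x4 ∧ ¬x2 ∧ x4) ∨ x4 ∨ ¬x3   [distribute ∧ over ∨]
⇔ x4 ∨ ¬x3   [simplify]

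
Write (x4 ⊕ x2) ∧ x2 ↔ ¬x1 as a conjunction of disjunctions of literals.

(¬x2 ∨ x4 ∨ ¬x1) ∧ (x1 ∨ ¬x4 ∨ ¬x2) ∧ (x1 ∨ x2)

(x4 ⊕ x2) ∧ x2 ↔ ¬x1
≡ ((x4 ⊕ x2) ∧ x2 → ¬x1) ∧ (¬x1 → (x4 ⊕ x2) ∧ x2)
≡ (¬((x4 ⊕ x2) ∧ x2) ∨ ¬x1) ∧ (¬x1 → (x4 ⊕ x2) ∧ x2)
≡ (¬((x4 ∨ x2) ∧ ¬(x4 ∧ x2) ∧ x2) ∨ ¬x1) ∧ (¬x1 → (x4 ⊕ x2) ∧ x2)
≡ (¬((x4 ∨ x2) ∧ ¬(x4 ∧ x2) ∧ x2) ∨ ¬x1) ∧ (¬¬x1 ∨ (x4 ⊕ x2) ∧ x2)
≡ (¬((x4 ∨ x2) ∧ ¬(x4 ∧ x2) ∧ x2) ∨ ¬x1) ∧ (¬¬x1 ∨ (x4 ∨ x2) ∧ ¬(x4 ∧ x2) ∧ x2)
≡ (¬(x4 ∨ x2) ∨ ¬¬(x4 ∧ x2) ∨ ¬x2 ∨ ¬x1) ∧ (¬¬x1 ∨ (x4 ∨ x2) ∧ ¬(x4 ∧ x2) ∧ x2)
≡ (¬x4 ∧ ¬x2 ∨ ¬¬(x4 ∧ x2) ∨ ¬x2 ∨ ¬x1) ∧ (¬¬x1 ∨ (x4 ∨ x2) ∧ ¬(x4 ∧ x2) ∧ x2)
≡ (¬x4 ∧ ¬x2 ∨ x4 ∧ x2 ∨ ¬x2 ∨ ¬x1) ∧ (¬¬x1 ∨ (x4 ∨ x2) ∧ ¬(x4 ∧ x2) ∧ x2)
≡ (¬x4 ∧ ¬x2 ∨ x4 ∧ x2 ∨ ¬x2 ∨ ¬x1) ∧ (x1 ∨ (x4 ∨ x2) ∧ ¬(x4 ∧ x2) ∧ x2)
≡ (¬x4 ∧ ¬x2 ∨ x4 ∧ x2 ∨ ¬x2 ∨ ¬x1) ∧ (x1 ∨ (x4 ∨ x2) ∧ (¬x4 ∨ ¬x2) ∧ x2)
≡ (¬x4 ∨ x4 ∨ ¬x2 ∨ ¬x1) ∧ (¬x4 ∨ x2 ∨ ¬x2 ∨ ¬x1) ∧ (¬x2 ∨ x4 ∨ ¬x2 ∨ ¬x1) ∧ (¬x2 ∨ x2 ∨ ¬x2 ∨ ¬x1) ∧ (x1 ∨ x4 ∨ x2) ∧ (x1 ∨ ¬x4 ∨ ¬x2) ∧ (x1 ∨ x2)
≡ (¬x2 ∨ x4 ∨ ¬x1) ∧ (x1 ∨ ¬x4 ∨ ¬x2) ∧ (x1 ∨ x2)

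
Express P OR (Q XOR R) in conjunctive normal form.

(P OR Q OR R) AND (P OR NOT Q OR NOT R)

P OR (Q XOR R)
⇔ P OR ((Q OR R) AND NOT (Q AND R))   [expand XOR]
⇔ P OR ((Q OR R) AND (NOT Q OR NOT R))   [De Morgan]
⇔ (P OR Q OR R) AND (P OR NOT Q OR NOT R)   [distribute OR over AND]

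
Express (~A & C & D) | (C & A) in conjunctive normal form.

C & (D | A)

(~A & C & D) | (C & A)
≡ (~A | C) & (~A | A) & (C | C) & (C | A) & (D | C) & (D | A)   (distribute | over &)
≡ C & (D | A)   (simplify)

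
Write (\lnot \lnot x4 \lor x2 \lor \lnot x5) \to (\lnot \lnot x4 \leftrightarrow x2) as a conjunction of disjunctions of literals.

(\lnot x4 \lor x2) \land (\lnot x2 \lor x4)

(\lnot \lnot x4 \lor x2 \lor \lnot x5) \to (\lnot \lnot x4 \leftrightarrow x2)
≡ \lnot (\lnot \lnot x4 \lor x2 \lor \lnot x5) \lor (\lnot \lnot x4 \leftrightarrow x2)
≡ \lnot (\lnot \lnot x4 \lor x2 \lor \lnot x5) \lor ((\lnot \lnot x4 \to x2) \land (x2 \to \lnot \lnot x4))
≡ \lnot (\lnot \lnot x4 \lor x2 \lor \lnot x5) \lor ((\lnot \lnot \lnot x4 \lor x2) \land (x2 \to \lnot \lnot x4))
≡ \lnot (\lnot \lnot x4 \lor x2 \lor \lnot x5) \lor ((\lnot \lnot \lnot x4 \lor x2) \land (\lnot x2 \lor \lnot \lnot x4))
≡ (\lnot \lnot \lnot x4 \land \lnot x2 \land \lnot \lnot x5) \lor ((\lnot \lnot \lnot x4 \lor x2) \land (\lnot x2 \lor \lnot \lnot x4))
≡ (\lnot x4 \land \lnot x2 \land \lnot \lnot x5) \lor ((\lnot \lnot \lnot x4 \lor x2) \land (\lnot x2 \lor \lnot \lnot x4))
≡ (\lnot x4 \land \lnot x2 \land x5) \lor ((\lnot \lnot \lnot x4 \lor x2) \land (\lnot x2 \lor \lnot \lnot x4))
≡ (\lnot x4 \land \lnot x2 \land x5) \lor ((\lnot x4 \lor x2) \land (\lnot x2 \lor \lnot \lnot x4))
≡ (\lnot x4 \land \lnot x2 \land x5) \lor ((\lnot x4 \lor x2) \land (\lnot x2 \lor x4))
≡ (\lnot x4 \lor \lnot x4 \lor x2) \land (\lnot x4 \lor \lnot x2 \lor x4) \land (\lnot x2 \lor \lnot x4 \lor x2) \land (\lnot x2 \lor \lnot x2 \lor x4) \land (x5 \lor \lnot x4 \lor x2) \land (x5 \lor \lnot x2 \lor x4)
≡ (\lnot x4 \lor x2) \land (\lnot x2 \lor x4)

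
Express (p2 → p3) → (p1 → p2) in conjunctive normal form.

p2 ∨ ¬p1

(p2 → p3) → (p1 → p2)
= ¬(p2 → p3) ∨ (p1 → p2)   [eliminate →]
= ¬(¬p2 ∨ p3) ∨ (p1 → p2)   [eliminate →]
= ¬(¬p2 ∨ p3) ∨ ¬p1 ∨ p2   [eliminate →]
= (¬¬p2 ∧ ¬p3) ∨ ¬p1 ∨ p2   [De Morgan]
= (p2 ∧ ¬p3) ∨ ¬p1 ∨ p2   [double negation]
= (p2 ∨ ¬p1 ∨ p2) ∧ (¬p3 ∨ ¬p1 ∨ p2)   [distribute ∨ over ∧]
= p2 ∨ ¬p1   [simplify]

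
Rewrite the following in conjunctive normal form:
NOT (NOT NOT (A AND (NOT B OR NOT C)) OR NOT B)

NOT (NOT NOT (A AND (NOT B OR NOT C)) OR NOT B)
= NOT NOT NOT (A AND (NOT B OR NOT C)) AND NOT NOT B   [De Morgan]
= NOT (A AND (NOT B OR NOT C)) AND NOT NOT B   [double negation]
= (NOT A OR NOT (NOT B OR NOT C)) AND NOT NOT B   [De Morgan]
= (NOT A OR (NOT NOT B AND NOT NOT C)) AND NOT NOT B   [De Morgan]
= (NOT A OR (B AND NOT NOT C)) AND NOT NOT B   [double negation]
= (NOT A OR (B AND C)) AND NOT NOT B   [double negation]
= (NOT A OR (B AND C)) AND B   [double negation]
= (NOT A OR B) AND (NOT A OR C) AND B   [distribute OR over AND]
= (NOT A OR C) AND B   [simplify]

(NOT A OR C) AND B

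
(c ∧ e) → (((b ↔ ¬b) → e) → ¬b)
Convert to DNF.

(c ∧ e) → (((b ↔ ¬b) → e) → ¬b)
≡ ¬(c ∧ e) ∨ (((b ↔ ¬b) → e) → ¬b)   — eliminate →
≡ ¬(c ∧ e) ∨ ¬((b ↔ ¬b) → e) ∨ ¬b   — eliminate →
≡ ¬(c ∧ e) ∨ ¬(¬(b ↔ ¬b) ∨ e) ∨ ¬b   — eliminate →
≡ ¬(c ∧ e) ∨ ¬(¬((b → ¬b) ∧ (¬b → b)) ∨ e) ∨ ¬b   — eliminate ↔
≡ ¬(c ∧ e) ∨ ¬(¬((¬b ∨ ¬b) ∧ (¬b → b)) ∨ e) ∨ ¬b   — eliminate →
≡ ¬(c ∧ e) ∨ ¬(¬((¬b ∨ ¬b) ∧ (¬¬b ∨ b)) ∨ e) ∨ ¬b   — eliminate →
≡ ¬c ∨ ¬e ∨ ¬(¬((¬b ∨ ¬b) ∧ (¬¬b ∨ b)) ∨ e) ∨ ¬b   — De Morgan
≡ ¬c ∨ ¬e ∨ (¬¬((¬b ∨ ¬b) ∧ (¬¬b ∨ b)) ∧ ¬e) ∨ ¬b   — De Morgan
≡ ¬c ∨ ¬e ∨ ((¬b ∨ ¬b) ∧ (¬¬b ∨ b) ∧ ¬e) ∨ ¬b   — double negation
≡ ¬c ∨ ¬e ∨ ((¬b ∨ ¬b) ∧ (b ∨ b) ∧ ¬e) ∨ ¬b   — double negation
≡ ¬c ∨ ¬e ∨ (¬b ∧ b ∧ ¬e) ∨ (¬b ∧ b ∧ ¬e) ∨ (¬b ∧ b ∧ ¬e) ∨ (¬b ∧ b ∧ ¬e) ∨ ¬b   — distribute ∧ over ∨
≡ ¬c ∨ ¬e ∨ ¬b   — simplify

¬c ∨ ¬e ∨ ¬b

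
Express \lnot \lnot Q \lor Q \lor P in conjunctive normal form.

\lnot \lnot Q \lor Q \lor P
= Q \lor Q \lor P   (double negation)
= Q \lor P   (simplify)

Q \lor P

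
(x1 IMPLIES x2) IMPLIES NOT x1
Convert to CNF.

NOT x2 OR NOT x1

(x1 IMPLIES x2) IMPLIES NOT x1
= NOT (x1 IMPLIES x2) OR NOT x1   [eliminate IMPLIES]
= NOT (NOT x1 OR x2) OR NOT x1   [eliminate IMPLIES]
= (NOT NOT x1 AND NOT x2) OR NOT x1   [De Morgan]
= (x1 AND NOT x2) OR NOT x1   [double negation]
= (x1 OR NOT x1) AND (NOT x2 OR NOT x1)   [distribute OR over AND]
= NOT x2 OR NOT x1   [simplify]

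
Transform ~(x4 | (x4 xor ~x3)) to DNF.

~(x4 | (x4 xor ~x3))
≡ ~(x4 | (x4 & ~~x3) | (~x4 & ~x3))   — expand xor
≡ ~x4 & ~(x4 & ~~x3) & ~(~x4 & ~x3)   — De Morgan
≡ ~x4 & (~x4 | ~~~x3) & ~(~x4 & ~x3)   — De Morgan
≡ ~x4 & (~x4 | ~x3) & ~(~x4 & ~x3)   — double negation
≡ ~x4 & (~x4 | ~x3) & (~~x4 | ~~x3)   — De Morgan
≡ ~x4 & (~x4 | ~x3) & (x4 | ~~x3)   — double negation
≡ ~x4 & (~x4 | ~x3) & (x4 | x3)   — double negation
≡ (~x4 & ~x4 & x4) | (~x4 & ~x4 & x3) | (~x4 & ~x3 & x4) | (~x4 & ~x3 & x3)   — distribute & over |
≡ ~x4 & x3   — simplify

~x4 & x3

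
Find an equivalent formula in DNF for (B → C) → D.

B ∧ ¬C ∨ D

(B → C) → D
≡ ¬(B → C) ∨ D   (eliminate →)
≡ ¬(¬B ∨ C) ∨ D   (eliminate →)
≡ ¬¬B ∧ ¬C ∨ D   (De Morgan)
≡ B ∧ ¬C ∨ D   (double negation)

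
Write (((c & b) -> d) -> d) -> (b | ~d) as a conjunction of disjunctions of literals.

(((c & b) -> d) -> d) -> (b | ~d)
= ~(((c & b) -> d) -> d) | b | ~d   (eliminate ->)
= ~(~((c & b) -> d) | d) | b | ~d   (eliminate ->)
= ~(~(~(c & b) | d) | d) | b | ~d   (eliminate ->)
= (~~(~(c & b) | d) & ~d) | b | ~d   (De Morgan)
= ((~(c & b) | d) & ~d) | b | ~d   (double negation)
= ((~c | ~b | d) & ~d) | b | ~d   (De Morgan)
= (~c | ~b | d | b | ~d) & (~d | b | ~d)   (distribute | over &)
= ~d | b   (simplify)

~d | b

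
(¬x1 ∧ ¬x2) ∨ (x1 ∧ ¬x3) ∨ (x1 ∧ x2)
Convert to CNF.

(¬x1 ∨ ¬x3 ∨ x2) ∧ (¬x2 ∨ x1)

(¬x1 ∧ ¬x2) ∨ (x1 ∧ ¬x3) ∨ (x1 ∧ x2)
= (¬x1 ∨ x1 ∨ x1) ∧ (¬x1 ∨ x1 ∨ x2) ∧ (¬x1 ∨ ¬x3 ∨ x1) ∧ (¬x1 ∨ ¬x3 ∨ x2) ∧ (¬x2 ∨ x1 ∨ x1) ∧ (¬x2 ∨ x1 ∨ x2) ∧ (¬x2 ∨ ¬x3 ∨ x1) ∧ (¬x2 ∨ ¬x3 ∨ x2)   [distribute ∨ over ∧]
= (¬x1 ∨ ¬x3 ∨ x2) ∧ (¬x2 ∨ x1)   [simplify]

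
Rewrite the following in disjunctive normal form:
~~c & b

~~c & b
= c & b   (double negation)

c & b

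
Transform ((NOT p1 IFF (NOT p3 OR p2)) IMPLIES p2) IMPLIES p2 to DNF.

((NOT p1 IFF (NOT p3 OR p2)) IMPLIES p2) IMPLIES p2
⇔ NOT ((NOT p1 IFF (NOT p3 OR p2)) IMPLIES p2) OR p2   (eliminate IMPLIES)
⇔ NOT (NOT (NOT p1 IFF (NOT p3 OR p2)) OR p2) OR p2   (eliminate IMPLIES)
⇔ NOT (NOT ((NOT p1 IMPLIES (NOT p3 OR p2)) AND ((NOT p3 OR p2) IMPLIES NOT p1)) OR p2) OR p2   (eliminate IFF)
⇔ NOT (NOT ((NOT NOT p1 OR NOT p3 OR p2) AND ((NOT p3 OR p2) IMPLIES NOT p1)) OR p2) OR p2   (eliminate IMPLIES)
⇔ NOT (NOT ((NOT NOT p1 OR NOT p3 OR p2) AND (NOT (NOT p3 OR p2) OR NOT p1)) OR p2) OR p2   (eliminate IMPLIES)
⇔ (NOT NOT ((NOT NOT p1 OR NOT p3 OR p2) AND (NOT (NOT p3 OR p2) OR NOT p1)) AND NOT p2) OR p2   (De Morgan)
⇔ ((NOT NOT p1 OR NOT p3 OR p2) AND (NOT (NOT p3 OR p2) OR NOT p1) AND NOT p2) OR p2   (double negation)
⇔ ((p1 OR NOT p3 OR p2) AND (NOT (NOT p3 OR p2) OR NOT p1) AND NOT p2) OR p2   (double negation)
⇔ ((p1 OR NOT p3 OR p2) AND ((NOT NOT p3 AND NOT p2) OR NOT p1) AND NOT p2) OR p2   (De Morgan)
⇔ ((p1 OR NOT p3 OR p2) AND ((p3 AND NOT p2) OR NOT p1) AND NOT p2) OR p2   (double negation)
⇔ (p1 AND p3 AND NOT p2 AND NOT p2) OR (p1 AND NOT p1 AND NOT p2) OR (NOT p3 AND p3 AND NOT p2 AND NOT p2) OR (NOT p3 AND NOT p1 AND NOT p2) OR (p2 AND p3 AND NOT p2 AND NOT p2) OR (p2 AND NOT p1 AND NOT p2) OR p2   (distribute AND over OR)
⇔ (p1 AND p3 AND NOT p2) OR (NOT p3 AND NOT p1 AND NOT p2) OR p2   (simplify)

(p1 AND p3 AND NOT p2) OR (NOT p3 AND NOT p1 AND NOT p2) OR p2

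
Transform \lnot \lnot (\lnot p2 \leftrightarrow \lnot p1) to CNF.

(p2 \lor \lnot p1) \land (p1 \lor \lnot p2)

\lnot \lnot (\lnot p2 \leftrightarrow \lnot p1)
= \lnot \lnot ((\lnot p2 \to \lnot p1) \land (\lnot p1 \to \lnot p2))   (eliminate \leftrightarrow)
= \lnot \lnot ((\lnot \lnot p2 \lor \lnot p1) \land (\lnot p1 \to \lnot p2))   (eliminate \to)
= \lnot \lnot ((\lnot \lnot p2 \lor \lnot p1) \land (\lnot \lnot p1 \lor \lnot p2))   (eliminate \to)
= (\lnot \lnot p2 \lor \lnot p1) \land (\lnot \lnot p1 \lor \lnot p2)   (double negation)
= (p2 \lor \lnot p1) \land (\lnot \lnot p1 \lor \lnot p2)   (double negation)
= (p2 \lor \lnot p1) \land (p1 \lor \lnot p2)   (double negation)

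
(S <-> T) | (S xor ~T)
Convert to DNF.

(~S & ~T) | (T & S)

(S <-> T) | (S xor ~T)
≡ ((S -> T) & (T -> S)) | (S xor ~T)
≡ ((~S | T) & (T -> S)) | (S xor ~T)
≡ ((~S | T) & (~T | S)) | (S xor ~T)
≡ ((~S | T) & (~T | S)) | (S & ~~T) | (~S & ~T)
≡ ((~S | T) & (~T | S)) | (S & T) | (~S & ~T)
≡ (~S & ~T) | (~S & S) | (T & ~T) | (T & S) | (S & T) | (~S & ~T)
≡ (~S & ~T) | (T & S)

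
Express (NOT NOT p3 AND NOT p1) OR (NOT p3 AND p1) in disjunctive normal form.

(NOT NOT p3 AND NOT p1) OR (NOT p3 AND p1)
≡ (p3 AND NOT p1) OR (NOT p3 AND p1)

(p3 AND NOT p1) OR (NOT p3 AND p1)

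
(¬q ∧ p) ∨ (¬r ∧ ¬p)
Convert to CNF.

(¬q ∨ ¬r) ∧ (¬q ∨ ¬p) ∧ (p ∨ ¬r)

(¬q ∧ p) ∨ (¬r ∧ ¬p)
≡ (¬q ∨ ¬r) ∧ (¬q ∨ ¬p) ∧ (p ∨ ¬r) ∧ (p ∨ ¬p)   [distribute ∨ over ∧]
≡ (¬q ∨ ¬r) ∧ (¬q ∨ ¬p) ∧ (p ∨ ¬r)   [simplify]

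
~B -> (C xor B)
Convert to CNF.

~B -> (C xor B)
≡ ~~B | (C xor B)   [eliminate ->]
≡ ~~B | ((C | B) & ~(C & B))   [expand xor]
≡ B | ((C | B) & ~(C & B))   [double negation]
≡ B | ((C | B) & (~C | ~B))   [De Morgan]
≡ (B | C | B) & (B | ~C | ~B)   [distribute | over &]
≡ B | C   [simplify]

B | C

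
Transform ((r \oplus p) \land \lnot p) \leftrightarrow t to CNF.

(\lnot r \lor p \lor t) \land (\lnot t \lor r \lor p) \land (\lnot t \lor \lnot p)

((r \oplus p) \land \lnot p) \leftrightarrow t
= (((r \oplus p) \land \lnot p) \to t) \land (t \to ((r \oplus p) \land \lnot p))   — eliminate \leftrightarrow
= (\lnot ((r \oplus p) \land \lnot p) \lor t) \land (t \to ((r \oplus p) \land \lnot p))   — eliminate \to
= (\lnot ((r \lor p) \land \lnot (r \land p) \land \lnot p) \lor t) \land (t \to ((r \oplus p) \land \lnot p))   — expand \oplus
= (\lnot ((r \lor p) \land \lnot (r \land p) \land \lnot p) \lor t) \land (\lnot t \lor ((r \oplus p) \land \lnot p))   — eliminate \to
= (\lnot ((r \lor p) \land \lnot (r \land p) \land \lnot p) \lor t) \land (\lnot t \lor ((r \lor p) \land \lnot (r \land p) \land \lnot p))   — expand \oplus
= (\lnot (r \lor p) \lor \lnot \lnot (r \land p) \lor \lnot \lnot p \lor t) \land (\lnot t \lor ((r \lor p) \land \lnot (r \land p) \land \lnot p))   — De Morgan
= ((\lnot r \land \lnot p) \lor \lnot \lnot (r \land p) \lor \lnot \lnot p \lor t) \land (\lnot t \lor ((r \lor p) \land \lnot (r \land p) \land \lnot p))   — De Morgan
= ((\lnot r \land \lnot p) \lor (r \land p) \lor \lnot \lnot p \lor t) \land (\lnot t \lor ((r \lor p) \land \lnot (r \land p) \land \lnot p))   — double negation
= ((\lnot r \land \lnot p) \lor (r \land p) \lor p \lor t) \land (\lnot t \lor ((r \lor p) \land \lnot (r \land p) \land \lnot p))   — double negation
= ((\lnot r \land \lnot p) \lor (r \land p) \lor p \lor t) \land (\lnot t \lor ((r \lor p) \land (\lnot r \lor \lnot p) \land \lnot p))   — De Morgan
= (\lnot r \lor r \lor p \lor t) \land (\lnot r \lor p \lor p \lor t) \land (\lnot p \lor r \lor p \lor t) \land (\lnot p \lor p \lor p \lor t) \land (\lnot t \lor r \lor p) \land (\lnot t \lor \lnot r \lor \lnot p) \land (\lnot t \lor \lnot p)   — distribute \lor over \land
= (\lnot r \lor p \lor t) \land (\lnot t \lor r \lor p) \land (\lnot t \lor \lnot p)   — simplify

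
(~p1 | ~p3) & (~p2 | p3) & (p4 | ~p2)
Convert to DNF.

(~p1 & ~p2) | (~p1 & p3 & p4) | (~p3 & ~p2)

(~p1 | ~p3) & (~p2 | p3) & (p4 | ~p2)
⇔ (~p1 & ~p2 & p4) | (~p1 & ~p2 & ~p2) | (~p1 & p3 & p4) | (~p1 & p3 & ~p2) | (~p3 & ~p2 & p4) | (~p3 & ~p2 & ~p2) | (~p3 & p3 & p4) | (~p3 & p3 & ~p2)   — distribute & over |
⇔ (~p1 & ~p2) | (~p1 & p3 & p4) | (~p3 & ~p2)   — simplify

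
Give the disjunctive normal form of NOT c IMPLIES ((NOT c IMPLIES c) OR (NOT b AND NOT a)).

NOT c IMPLIES ((NOT c IMPLIES c) OR (NOT b AND NOT a))
⇔ NOT NOT c OR (NOT c IMPLIES c) OR (NOT b AND NOT a)
⇔ NOT NOT c OR NOT NOT c OR c OR (NOT b AND NOT a)
⇔ c OR NOT NOT c OR c OR (NOT b AND NOT a)
⇔ c OR c OR c OR (NOT b AND NOT a)
⇔ c OR (NOT b AND NOT a)

c OR (NOT b AND NOT a)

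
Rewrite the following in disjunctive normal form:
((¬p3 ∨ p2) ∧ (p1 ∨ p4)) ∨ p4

(¬p3 ∧ p1) ∨ (p2 ∧ p1) ∨ p4

((¬p3 ∨ p2) ∧ (p1 ∨ p4)) ∨ p4
≡ (¬p3 ∧ p1) ∨ (¬p3 ∧ p4) ∨ (p2 ∧ p1) ∨ (p2 ∧ p4) ∨ p4   [distribute ∧ over ∨]
≡ (¬p3 ∧ p1) ∨ (p2 ∧ p1) ∨ p4   [simplify]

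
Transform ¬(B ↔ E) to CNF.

(B ∨ E) ∧ (¬E ∨ ¬B)

¬(B ↔ E)
= ¬((B → E) ∧ (E → B))   [eliminate ↔]
= ¬((¬B ∨ E) ∧ (E → B))   [eliminate →]
= ¬((¬B ∨ E) ∧ (¬E ∨ B))   [eliminate →]
= ¬(¬B ∨ E) ∨ ¬(¬E ∨ B)   [De Morgan]
= (¬¬B ∧ ¬E) ∨ ¬(¬E ∨ B)   [De Morgan]
= (B ∧ ¬E) ∨ ¬(¬E ∨ B)   [double negation]
= (B ∧ ¬E) ∨ (¬¬E ∧ ¬B)   [De Morgan]
= (B ∧ ¬E) ∨ (E ∧ ¬B)   [double negation]
= (B ∨ E) ∧ (B ∨ ¬B) ∧ (¬E ∨ E) ∧ (¬E ∨ ¬B)   [distribute ∨ over ∧]
= (B ∨ E) ∧ (¬E ∨ ¬B)   [simplify]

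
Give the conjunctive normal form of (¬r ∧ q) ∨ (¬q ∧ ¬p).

(¬r ∨ ¬q) ∧ (¬r ∨ ¬p) ∧ (q ∨ ¬p)

(¬r ∧ q) ∨ (¬q ∧ ¬p)
≡ (¬r ∨ ¬q) ∧ (¬r ∨ ¬p) ∧ (q ∨ ¬q) ∧ (q ∨ ¬p)   [distribute ∨ over ∧]
≡ (¬r ∨ ¬q) ∧ (¬r ∨ ¬p) ∧ (q ∨ ¬p)   [simplify]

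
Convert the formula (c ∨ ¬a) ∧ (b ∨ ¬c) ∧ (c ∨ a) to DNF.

(c ∨ ¬a) ∧ (b ∨ ¬c) ∧ (c ∨ a)
= (c ∧ b ∧ c) ∨ (c ∧ b ∧ a) ∨ (c ∧ ¬c ∧ c) ∨ (c ∧ ¬c ∧ a) ∨ (¬a ∧ b ∧ c) ∨ (¬a ∧ b ∧ a) ∨ (¬a ∧ ¬c ∧ c) ∨ (¬a ∧ ¬c ∧ a)   (distribute ∧ over ∨)
= c ∧ b   (simplify)

c ∧ b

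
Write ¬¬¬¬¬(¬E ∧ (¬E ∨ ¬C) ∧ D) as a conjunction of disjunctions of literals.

E ∨ ¬D

¬¬¬¬¬(¬E ∧ (¬E ∨ ¬C) ∧ D)
≡ ¬¬¬(¬E ∧ (¬E ∨ ¬C) ∧ D)
≡ ¬(¬E ∧ (¬E ∨ ¬C) ∧ D)
≡ ¬¬E ∨ ¬(¬E ∨ ¬C) ∨ ¬D
≡ E ∨ ¬(¬E ∨ ¬C) ∨ ¬D
≡ E ∨ ¬¬E ∧ ¬¬C ∨ ¬D
≡ E ∨ E ∧ ¬¬C ∨ ¬D
≡ E ∨ E ∧ C ∨ ¬D
≡ (E ∨ E ∨ ¬D) ∧ (E ∨ C ∨ ¬D)
≡ E ∨ ¬D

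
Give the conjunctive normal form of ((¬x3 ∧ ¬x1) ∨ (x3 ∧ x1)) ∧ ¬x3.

((¬x3 ∧ ¬x1) ∨ (x3 ∧ x1)) ∧ ¬x3
⇔ (¬x3 ∨ x3) ∧ (¬x3 ∨ x1) ∧ (¬x1 ∨ x3) ∧ (¬x1 ∨ x1) ∧ ¬x3
⇔ (¬x1 ∨ x3) ∧ ¬x3

(¬x1 ∨ x3) ∧ ¬x3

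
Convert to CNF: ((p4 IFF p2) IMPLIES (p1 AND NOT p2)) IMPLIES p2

((p4 IFF p2) IMPLIES (p1 AND NOT p2)) IMPLIES p2
≡ NOT ((p4 IFF p2) IMPLIES (p1 AND NOT p2)) OR p2
≡ NOT (NOT (p4 IFF p2) OR (p1 AND NOT p2)) OR p2
≡ NOT (NOT ((p4 IMPLIES p2) AND (p2 IMPLIES p4)) OR (p1 AND NOT p2)) OR p2
≡ NOT (NOT ((NOT p4 OR p2) AND (p2 IMPLIES p4)) OR (p1 AND NOT p2)) OR p2
≡ NOT (NOT ((NOT p4 OR p2) AND (NOT p2 OR p4)) OR (p1 AND NOT p2)) OR p2
≡ (NOT NOT ((NOT p4 OR p2) AND (NOT p2 OR p4)) AND NOT (p1 AND NOT p2)) OR p2
≡ ((NOT p4 OR p2) AND (NOT p2 OR p4) AND NOT (p1 AND NOT p2)) OR p2
≡ ((NOT p4 OR p2) AND (NOT p2 OR p4) AND (NOT p1 OR NOT NOT p2)) OR p2
≡ ((NOT p4 OR p2) AND (NOT p2 OR p4) AND (NOT p1 OR p2)) OR p2
≡ (NOT p4 OR p2 OR p2) AND (NOT p2 OR p4 OR p2) AND (NOT p1 OR p2 OR p2)
≡ (NOT p4 OR p2) AND (NOT p1 OR p2)

(NOT p4 OR p2) AND (NOT p1 OR p2)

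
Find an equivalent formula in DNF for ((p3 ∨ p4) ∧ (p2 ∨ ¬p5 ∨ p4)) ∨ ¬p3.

((p3 ∨ p4) ∧ (p2 ∨ ¬p5 ∨ p4)) ∨ ¬p3
⇔ (p3 ∧ p2) ∨ (p3 ∧ ¬p5) ∨ (p3 ∧ p4) ∨ (p4 ∧ p2) ∨ (p4 ∧ ¬p5) ∨ (p4 ∧ p4) ∨ ¬p3
⇔ (p3 ∧ p2) ∨ (p3 ∧ ¬p5) ∨ p4 ∨ ¬p3

(p3 ∧ p2) ∨ (p3 ∧ ¬p5) ∨ p4 ∨ ¬p3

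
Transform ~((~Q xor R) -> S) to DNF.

~((~Q xor R) -> S)
≡ ~(~(~Q xor R) | S)   (eliminate ->)
≡ ~(~((~Q & ~R) | (~~Q & R)) | S)   (expand xor)
≡ ~~((~Q & ~R) | (~~Q & R)) & ~S   (De Morgan)
≡ ((~Q & ~R) | (~~Q & R)) & ~S   (double negation)
≡ ((~Q & ~R) | (Q & R)) & ~S   (double negation)
≡ (~Q & ~R & ~S) | (Q & R & ~S)   (distribute & over |)

(~Q & ~R & ~S) | (Q & R & ~S)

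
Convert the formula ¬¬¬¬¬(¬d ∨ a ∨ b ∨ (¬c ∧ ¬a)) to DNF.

d ∧ ¬a ∧ ¬b ∧ c

¬¬¬¬¬(¬d ∨ a ∨ b ∨ (¬c ∧ ¬a))
≡ ¬¬¬(¬d ∨ a ∨ b ∨ (¬c ∧ ¬a))   [double negation]
≡ ¬(¬d ∨ a ∨ b ∨ (¬c ∧ ¬a))   [double negation]
≡ ¬¬d ∧ ¬a ∧ ¬b ∧ ¬(¬c ∧ ¬a)   [De Morgan]
≡ d ∧ ¬a ∧ ¬b ∧ ¬(¬c ∧ ¬a)   [double negation]
≡ d ∧ ¬a ∧ ¬b ∧ (¬¬c ∨ ¬¬a)   [De Morgan]
≡ d ∧ ¬a ∧ ¬b ∧ (c ∨ ¬¬a)   [double negation]
≡ d ∧ ¬a ∧ ¬b ∧ (c ∨ a)   [double negation]
≡ (d ∧ ¬a ∧ ¬b ∧ c) ∨ (d ∧ ¬a ∧ ¬b ∧ a)   [distribute ∧ over ∨]
≡ d ∧ ¬a ∧ ¬b ∧ c   [simplify]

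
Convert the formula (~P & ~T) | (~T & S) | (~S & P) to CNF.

(~P & ~T) | (~T & S) | (~S & P)
≡ (~P | ~T | ~S) & (~P | ~T | P) & (~P | S | ~S) & (~P | S | P) & (~T | ~T | ~S) & (~T | ~T | P) & (~T | S | ~S) & (~T | S | P)   [distribute | over &]
≡ (~T | ~S) & (~T | P)   [simplify]

(~T | ~S) & (~T | P)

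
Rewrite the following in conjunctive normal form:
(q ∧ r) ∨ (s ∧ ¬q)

(q ∧ r) ∨ (s ∧ ¬q)
≡ (q ∨ s) ∧ (q ∨ ¬q) ∧ (r ∨ s) ∧ (r ∨ ¬q)   — distribute ∨ over ∧
≡ (q ∨ s) ∧ (r ∨ s) ∧ (r ∨ ¬q)   — simplify

(q ∨ s) ∧ (r ∨ s) ∧ (r ∨ ¬q)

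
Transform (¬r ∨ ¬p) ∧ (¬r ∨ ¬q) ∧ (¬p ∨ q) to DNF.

(¬r ∨ ¬p) ∧ (¬r ∨ ¬q) ∧ (¬p ∨ q)
⇔ (¬r ∧ ¬r ∧ ¬p) ∨ (¬r ∧ ¬r ∧ q) ∨ (¬r ∧ ¬q ∧ ¬p) ∨ (¬r ∧ ¬q ∧ q) ∨ (¬p ∧ ¬r ∧ ¬p) ∨ (¬p ∧ ¬r ∧ q) ∨ (¬p ∧ ¬q ∧ ¬p) ∨ (¬p ∧ ¬q ∧ q)   [distribute ∧ over ∨]
⇔ (¬r ∧ ¬p) ∨ (¬r ∧ q) ∨ (¬p ∧ ¬q)   [simplify]

(¬r ∧ ¬p) ∨ (¬r ∧ q) ∨ (¬p ∧ ¬q)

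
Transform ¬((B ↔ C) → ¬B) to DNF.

¬((B ↔ C) → ¬B)
= ¬(¬(B ↔ C) ∨ ¬B)
= ¬(¬((B → C) ∧ (C → B)) ∨ ¬B)
= ¬(¬((¬B ∨ C) ∧ (C → B)) ∨ ¬B)
= ¬(¬((¬B ∨ C) ∧ (¬C ∨ B)) ∨ ¬B)
= ¬¬((¬B ∨ C) ∧ (¬C ∨ B)) ∧ ¬¬B
= (¬B ∨ C) ∧ (¬C ∨ B) ∧ ¬¬B
= (¬B ∨ C) ∧ (¬C ∨ B) ∧ B
= (¬B ∧ ¬C ∧ B) ∨ (¬B ∧ B ∧ B) ∨ (C ∧ ¬C ∧ B) ∨ (C ∧ B ∧ B)
= C ∧ B

C ∧ B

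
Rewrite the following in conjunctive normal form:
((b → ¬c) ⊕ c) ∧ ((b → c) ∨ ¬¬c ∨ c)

(b ∨ ¬c) ∧ (¬b ∨ c)

((b → ¬c) ⊕ c) ∧ ((b → c) ∨ ¬¬c ∨ c)
⇔ ((b → ¬c) ∨ c) ∧ ¬((b → ¬c) ∧ c) ∧ ((b → c) ∨ ¬¬c ∨ c)   [expand ⊕]
⇔ (¬b ∨ ¬c ∨ c) ∧ ¬((b → ¬c) ∧ c) ∧ ((b → c) ∨ ¬¬c ∨ c)   [eliminate →]
⇔ (¬b ∨ ¬c ∨ c) ∧ ¬((¬b ∨ ¬c) ∧ c) ∧ ((b → c) ∨ ¬¬c ∨ c)   [eliminate →]
⇔ (¬b ∨ ¬c ∨ c) ∧ ¬((¬b ∨ ¬c) ∧ c) ∧ (¬b ∨ c ∨ ¬¬c ∨ c)   [eliminate →]
⇔ (¬b ∨ ¬c ∨ c) ∧ (¬(¬b ∨ ¬c) ∨ ¬c) ∧ (¬b ∨ c ∨ ¬¬c ∨ c)   [De Morgan]
⇔ (¬b ∨ ¬c ∨ c) ∧ ((¬¬b ∧ ¬¬c) ∨ ¬c) ∧ (¬b ∨ c ∨ ¬¬c ∨ c)   [De Morgan]
⇔ (¬b ∨ ¬c ∨ c) ∧ ((b ∧ ¬¬c) ∨ ¬c) ∧ (¬b ∨ c ∨ ¬¬c ∨ c)   [double negation]
⇔ (¬b ∨ ¬c ∨ c) ∧ ((b ∧ c) ∨ ¬c) ∧ (¬b ∨ c ∨ ¬¬c ∨ c)   [double negation]
⇔ (¬b ∨ ¬c ∨ c) ∧ ((b ∧ c) ∨ ¬c) ∧ (¬b ∨ c ∨ c ∨ c)   [double negation]
⇔ (¬b ∨ ¬c ∨ c) ∧ (b ∨ ¬c) ∧ (c ∨ ¬c) ∧ (¬b ∨ c ∨ c ∨ c)   [distribute ∨ over ∧]
⇔ (b ∨ ¬c) ∧ (¬b ∨ c)   [simplify]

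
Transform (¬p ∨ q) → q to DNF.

(¬p ∨ q) → q
≡ ¬(¬p ∨ q) ∨ q   — eliminate →
≡ (¬¬p ∧ ¬q) ∨ q   — De Morgan
≡ (p ∧ ¬q) ∨ q   — double negation

(p ∧ ¬q) ∨ q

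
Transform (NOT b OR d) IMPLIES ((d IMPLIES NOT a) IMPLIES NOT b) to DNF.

(b AND NOT d) OR (d AND a) OR NOT b

(NOT b OR d) IMPLIES ((d IMPLIES NOT a) IMPLIES NOT b)
≡ NOT (NOT b OR d) OR ((d IMPLIES NOT a) IMPLIES NOT b)   [eliminate IMPLIES]
≡ NOT (NOT b OR d) OR NOT (d IMPLIES NOT a) OR NOT b   [eliminate IMPLIES]
≡ NOT (NOT b OR d) OR NOT (NOT d OR NOT a) OR NOT b   [eliminate IMPLIES]
≡ (NOT NOT b AND NOT d) OR NOT (NOT d OR NOT a) OR NOT b   [De Morgan]
≡ (b AND NOT d) OR NOT (NOT d OR NOT a) OR NOT b   [double negation]
≡ (b AND NOT d) OR (NOT NOT d AND NOT NOT a) OR NOT b   [De Morgan]
≡ (b AND NOT d) OR (d AND NOT NOT a) OR NOT b   [double negation]
≡ (b AND NOT d) OR (d AND a) OR NOT b   [double negation]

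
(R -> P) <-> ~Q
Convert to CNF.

(R | ~Q) & (~P | ~Q) & (Q | ~R | P)

(R -> P) <-> ~Q
≡ ((R -> P) -> ~Q) & (~Q -> (R -> P))
≡ (~(R -> P) | ~Q) & (~Q -> (R -> P))
≡ (~(~R | P) | ~Q) & (~Q -> (R -> P))
≡ (~(~R | P) | ~Q) & (~~Q | (R -> P))
≡ (~(~R | P) | ~Q) & (~~Q | ~R | P)
≡ ((~~R & ~P) | ~Q) & (~~Q | ~R | P)
≡ ((R & ~P) | ~Q) & (~~Q | ~R | P)
≡ ((R & ~P) | ~Q) & (Q | ~R | P)
≡ (R | ~Q) & (~P | ~Q) & (Q | ~R | P)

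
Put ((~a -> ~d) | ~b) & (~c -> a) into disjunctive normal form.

a | (~d & c) | (~b & c)

((~a -> ~d) | ~b) & (~c -> a)
≡ (~~a | ~d | ~b) & (~c -> a)   [eliminate ->]
≡ (~~a | ~d | ~b) & (~~c | a)   [eliminate ->]
≡ (a | ~d | ~b) & (~~c | a)   [double negation]
≡ (a | ~d | ~b) & (c | a)   [double negation]
≡ (a & c) | (a & a) | (~d & c) | (~d & a) | (~b & c) | (~b & a)   [distribute & over |]
≡ a | (~d & c) | (~b & c)   [simplify]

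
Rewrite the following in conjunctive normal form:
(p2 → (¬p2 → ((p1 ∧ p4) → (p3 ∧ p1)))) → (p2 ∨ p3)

(p2 → (¬p2 → ((p1 ∧ p4) → (p3 ∧ p1)))) → (p2 ∨ p3)
≡ ¬(p2 → (¬p2 → ((p1 ∧ p4) → (p3 ∧ p1)))) ∨ p2 ∨ p3   — eliminate →
≡ ¬(¬p2 ∨ (¬p2 → ((p1 ∧ p4) → (p3 ∧ p1)))) ∨ p2 ∨ p3   — eliminate →
≡ ¬(¬p2 ∨ ¬¬p2 ∨ ((p1 ∧ p4) → (p3 ∧ p1))) ∨ p2 ∨ p3   — eliminate →
≡ ¬(¬p2 ∨ ¬¬p2 ∨ ¬(p1 ∧ p4) ∨ (p3 ∧ p1)) ∨ p2 ∨ p3   — eliminate →
≡ (¬¬p2 ∧ ¬¬¬p2 ∧ ¬¬(p1 ∧ p4) ∧ ¬(p3 ∧ p1)) ∨ p2 ∨ p3   — De Morgan
≡ (p2 ∧ ¬¬¬p2 ∧ ¬¬(p1 ∧ p4) ∧ ¬(p3 ∧ p1)) ∨ p2 ∨ p3   — double negation
≡ (p2 ∧ ¬p2 ∧ ¬¬(p1 ∧ p4) ∧ ¬(p3 ∧ p1)) ∨ p2 ∨ p3   — double negation
≡ (p2 ∧ ¬p2 ∧ p1 ∧ p4 ∧ ¬(p3 ∧ p1)) ∨ p2 ∨ p3   — double negation
≡ (p2 ∧ ¬p2 ∧ p1 ∧ p4 ∧ (¬p3 ∨ ¬p1)) ∨ p2 ∨ p3   — De Morgan
≡ (p2 ∨ p2 ∨ p3) ∧ (¬p2 ∨ p2 ∨ p3) ∧ (p1 ∨ p2 ∨ p3) ∧ (p4 ∨ p2 ∨ p3) ∧ (¬p3 ∨ ¬p1 ∨ p2 ∨ p3)   — distribute ∨ over ∧
≡ p2 ∨ p3   — simplify

p2 ∨ p3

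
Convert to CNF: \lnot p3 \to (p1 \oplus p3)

\lnot p3 \to (p1 \oplus p3)
⇔ \lnot \lnot p3 \lor (p1 \oplus p3)
⇔ \lnot \lnot p3 \lor ((p1 \lor p3) \land \lnot (p1 \land p3))
⇔ p3 \lor ((p1 \lor p3) \land \lnot (p1 \land p3))
⇔ p3 \lor ((p1 \lor p3) \land (\lnot p1 \lor \lnot p3))
⇔ (p3 \lor p1 \lor p3) \land (p3 \lor \lnot p1 \lor \lnot p3)
⇔ p3 \lor p1

p3 \lor p1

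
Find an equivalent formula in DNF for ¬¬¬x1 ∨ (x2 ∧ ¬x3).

¬¬¬x1 ∨ (x2 ∧ ¬x3)
≡ ¬x1 ∨ (x2 ∧ ¬x3)   (double negation)

¬x1 ∨ (x2 ∧ ¬x3)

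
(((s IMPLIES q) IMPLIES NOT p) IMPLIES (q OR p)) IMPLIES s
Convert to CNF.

(((s IMPLIES q) IMPLIES NOT p) IMPLIES (q OR p)) IMPLIES s
⇔ NOT (((s IMPLIES q) IMPLIES NOT p) IMPLIES (q OR p)) OR s   (eliminate IMPLIES)
⇔ NOT (NOT ((s IMPLIES q) IMPLIES NOT p) OR q OR p) OR s   (eliminate IMPLIES)
⇔ NOT (NOT (NOT (s IMPLIES q) OR NOT p) OR q OR p) OR s   (eliminate IMPLIES)
⇔ NOT (NOT (NOT (NOT s OR q) OR NOT p) OR q OR p) OR s   (eliminate IMPLIES)
⇔ (NOT NOT (NOT (NOT s OR q) OR NOT p) AND NOT q AND NOT p) OR s   (De Morgan)
⇔ ((NOT (NOT s OR q) OR NOT p) AND NOT q AND NOT p) OR s   (double negation)
⇔ (((NOT NOT s AND NOT q) OR NOT p) AND NOT q AND NOT p) OR s   (De Morgan)
⇔ (((s AND NOT q) OR NOT p) AND NOT q AND NOT p) OR s   (double negation)
⇔ (s OR NOT p OR s) AND (NOT q OR NOT p OR s) AND (NOT q OR s) AND (NOT p OR s)   (distribute OR over AND)
⇔ (s OR NOT p) AND (NOT q OR s)   (simplify)

(s OR NOT p) AND (NOT q OR s)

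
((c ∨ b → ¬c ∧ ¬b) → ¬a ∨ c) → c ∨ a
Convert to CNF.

a ∨ c

((c ∨ b → ¬c ∧ ¬b) → ¬a ∨ c) → c ∨ a
= ¬((c ∨ b → ¬c ∧ ¬b) → ¬a ∨ c) ∨ c ∨ a   (eliminate →)
= ¬(¬(c ∨ b → ¬c ∧ ¬b) ∨ ¬a ∨ c) ∨ c ∨ a   (eliminate →)
= ¬(¬(¬(c ∨ b) ∨ ¬c ∧ ¬b) ∨ ¬a ∨ c) ∨ c ∨ a   (eliminate →)
= ¬¬(¬(c ∨ b) ∨ ¬c ∧ ¬b) ∧ ¬¬a ∧ ¬c ∨ c ∨ a   (De Morgan)
= (¬(c ∨ b) ∨ ¬c ∧ ¬b) ∧ ¬¬a ∧ ¬c ∨ c ∨ a   (double negation)
= (¬c ∧ ¬b ∨ ¬c ∧ ¬b) ∧ ¬¬a ∧ ¬c ∨ c ∨ a   (De Morgan)
= (¬c ∧ ¬b ∨ ¬c ∧ ¬b) ∧ a ∧ ¬c ∨ c ∨ a   (double negation)
= (¬c ∨ ¬c ∨ c ∨ a) ∧ (¬c ∨ ¬b ∨ c ∨ a) ∧ (¬b ∨ ¬c ∨ c ∨ a) ∧ (¬b ∨ ¬b ∨ c ∨ a) ∧ (a ∨ c ∨ a) ∧ (¬c ∨ c ∨ a)   (distribute ∨ over ∧)
= a ∨ c   (simplify)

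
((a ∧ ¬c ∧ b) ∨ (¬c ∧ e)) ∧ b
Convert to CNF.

((a ∧ ¬c ∧ b) ∨ (¬c ∧ e)) ∧ b
⇔ (a ∨ ¬c) ∧ (a ∨ e) ∧ (¬c ∨ ¬c) ∧ (¬c ∨ e) ∧ (b ∨ ¬c) ∧ (b ∨ e) ∧ b   (distribute ∨ over ∧)
⇔ (a ∨ e) ∧ ¬c ∧ b   (simplify)

(a ∨ e) ∧ ¬c ∧ b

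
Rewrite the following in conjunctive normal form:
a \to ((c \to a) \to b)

\lnot a \lor b

a \to ((c \to a) \to b)
≡ \lnot a \lor ((c \to a) \to b)   [eliminate \to]
≡ \lnot a \lor \lnot (c \to a) \lor b   [eliminate \to]
≡ \lnot a \lor \lnot (\lnot c \lor a) \lor b   [eliminate \to]
≡ \lnot a \lor (\lnot \lnot c \land \lnot a) \lor b   [De Morgan]
≡ \lnot a \lor (c \land \lnot a) \lor b   [double negation]
≡ (\lnot a \lor c \lor b) \land (\lnot a \lor \lnot a \lor b)   [distribute \lor over \land]
≡ \lnot a \lor b   [simplify]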